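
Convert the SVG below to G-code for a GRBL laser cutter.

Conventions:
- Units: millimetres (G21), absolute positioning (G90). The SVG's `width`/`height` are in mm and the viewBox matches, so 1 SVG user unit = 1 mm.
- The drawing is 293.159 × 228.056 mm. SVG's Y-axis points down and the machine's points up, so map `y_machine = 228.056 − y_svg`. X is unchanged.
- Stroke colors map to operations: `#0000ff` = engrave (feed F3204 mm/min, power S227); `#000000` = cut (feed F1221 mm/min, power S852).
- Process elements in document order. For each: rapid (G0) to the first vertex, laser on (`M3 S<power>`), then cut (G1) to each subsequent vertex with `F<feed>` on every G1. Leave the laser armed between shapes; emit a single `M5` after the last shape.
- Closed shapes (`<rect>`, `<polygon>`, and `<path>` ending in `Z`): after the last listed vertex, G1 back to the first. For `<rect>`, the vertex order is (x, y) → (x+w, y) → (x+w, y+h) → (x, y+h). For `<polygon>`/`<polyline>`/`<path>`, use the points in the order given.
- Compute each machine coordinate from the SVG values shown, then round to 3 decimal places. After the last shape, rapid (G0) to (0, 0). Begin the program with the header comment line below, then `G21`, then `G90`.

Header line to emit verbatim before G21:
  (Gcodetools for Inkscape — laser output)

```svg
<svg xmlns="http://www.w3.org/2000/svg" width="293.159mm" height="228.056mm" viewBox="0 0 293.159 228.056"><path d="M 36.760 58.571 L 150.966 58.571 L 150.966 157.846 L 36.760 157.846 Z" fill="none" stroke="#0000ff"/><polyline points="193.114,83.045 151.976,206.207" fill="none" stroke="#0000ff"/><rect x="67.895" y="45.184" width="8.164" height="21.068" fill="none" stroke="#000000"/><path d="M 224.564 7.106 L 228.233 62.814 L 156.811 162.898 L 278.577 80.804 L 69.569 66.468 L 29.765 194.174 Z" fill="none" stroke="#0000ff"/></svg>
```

1 u = 1 mm; y_m = 228.056 − y.

[1] `<path>` rectangle, #0000ff→engrave S227 F3204: (36.760,169.485) → (150.966,169.485) → (150.966,70.210) → (36.760,70.210) → (36.760,169.485) (closed)

[2] `<polyline>` line segment, #0000ff→engrave S227 F3204: (193.114,145.011) → (151.976,21.849)

[3] `<rect>` rectangle, #000000→cut S852 F1221: (67.895,182.872) → (76.059,182.872) → (76.059,161.804) → (67.895,161.804) → (67.895,182.872) (closed)

[4] `<path>` closed polygon, #0000ff→engrave S227 F3204: (224.564,220.950) → (228.233,165.242) → (156.811,65.158) → (278.577,147.252) → (69.569,161.588) → (29.765,33.882) → (224.564,220.950) (closed)

(Gcodetools for Inkscape — laser output)
G21
G90
G0 X36.760 Y169.485
M3 S227
G1 X150.966 Y169.485 F3204
G1 X150.966 Y70.210 F3204
G1 X36.760 Y70.210 F3204
G1 X36.760 Y169.485 F3204
G0 X193.114 Y145.011
M3 S227
G1 X151.976 Y21.849 F3204
G0 X67.895 Y182.872
M3 S852
G1 X76.059 Y182.872 F1221
G1 X76.059 Y161.804 F1221
G1 X67.895 Y161.804 F1221
G1 X67.895 Y182.872 F1221
G0 X224.564 Y220.950
M3 S227
G1 X228.233 Y165.242 F3204
G1 X156.811 Y65.158 F3204
G1 X278.577 Y147.252 F3204
G1 X69.569 Y161.588 F3204
G1 X29.765 Y33.882 F3204
G1 X224.564 Y220.950 F3204
M5
G0 X0.000 Y0.000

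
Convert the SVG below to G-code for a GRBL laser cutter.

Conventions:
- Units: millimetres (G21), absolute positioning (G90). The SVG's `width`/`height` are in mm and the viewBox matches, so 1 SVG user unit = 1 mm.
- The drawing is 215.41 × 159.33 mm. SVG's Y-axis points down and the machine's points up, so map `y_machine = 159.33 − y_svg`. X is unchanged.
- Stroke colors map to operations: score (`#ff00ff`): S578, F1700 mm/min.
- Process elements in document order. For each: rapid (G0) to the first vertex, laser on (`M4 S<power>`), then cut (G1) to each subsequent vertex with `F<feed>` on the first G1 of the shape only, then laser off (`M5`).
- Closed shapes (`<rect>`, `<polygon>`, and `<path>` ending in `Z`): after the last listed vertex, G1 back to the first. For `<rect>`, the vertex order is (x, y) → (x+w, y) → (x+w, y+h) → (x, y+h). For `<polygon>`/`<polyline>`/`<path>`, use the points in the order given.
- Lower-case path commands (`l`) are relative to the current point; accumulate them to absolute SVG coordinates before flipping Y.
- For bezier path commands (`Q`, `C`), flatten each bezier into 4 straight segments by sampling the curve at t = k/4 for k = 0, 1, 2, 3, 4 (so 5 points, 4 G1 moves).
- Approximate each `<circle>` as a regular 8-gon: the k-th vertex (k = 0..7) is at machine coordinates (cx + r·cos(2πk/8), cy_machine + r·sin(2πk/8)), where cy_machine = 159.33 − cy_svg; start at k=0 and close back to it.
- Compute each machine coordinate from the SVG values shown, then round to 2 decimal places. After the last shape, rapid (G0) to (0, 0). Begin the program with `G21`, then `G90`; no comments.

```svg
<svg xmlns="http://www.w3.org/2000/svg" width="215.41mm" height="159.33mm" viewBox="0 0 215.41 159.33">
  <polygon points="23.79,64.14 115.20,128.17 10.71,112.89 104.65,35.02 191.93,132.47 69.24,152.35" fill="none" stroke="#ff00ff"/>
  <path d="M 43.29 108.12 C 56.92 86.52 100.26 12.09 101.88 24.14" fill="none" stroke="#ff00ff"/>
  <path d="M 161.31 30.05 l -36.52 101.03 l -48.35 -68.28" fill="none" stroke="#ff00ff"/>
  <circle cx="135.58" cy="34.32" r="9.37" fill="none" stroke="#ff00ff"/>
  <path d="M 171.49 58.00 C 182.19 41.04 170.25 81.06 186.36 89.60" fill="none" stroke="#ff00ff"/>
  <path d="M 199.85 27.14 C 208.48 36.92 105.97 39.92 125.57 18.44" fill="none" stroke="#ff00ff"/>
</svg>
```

G21
G90
G0 X23.79 Y95.19
M4 S578
G1 X115.20 Y31.16 F1700
G1 X10.71 Y46.44
G1 X104.65 Y124.31
G1 X191.93 Y26.86
G1 X69.24 Y6.98
G1 X23.79 Y95.19
M5
G0 X43.29 Y51.21
M4 S578
G1 X57.97 Y75.14 F1700
G1 X77.09 Y105.82
G1 X93.96 Y130.19
G1 X101.88 Y135.19
M5
G0 X161.31 Y129.28
M4 S578
G1 X124.79 Y28.25 F1700
G1 X76.44 Y96.53
M5
G0 X144.95 Y125.01
M4 S578
G1 X142.21 Y131.64 F1700
G1 X135.58 Y134.38
G1 X128.95 Y131.64
G1 X126.21 Y125.01
G1 X128.95 Y118.38
G1 X135.58 Y115.64
G1 X142.21 Y118.38
G1 X144.95 Y125.01
M5
G0 X171.49 Y101.33
M4 S578
G1 X176.06 Y104.75 F1700
G1 X176.90 Y95.09
G1 X178.74 Y80.66
G1 X186.36 Y69.73
M5
G0 X199.85 Y132.19
M4 S578
G1 X189.13 Y126.40 F1700
G1 X158.60 Y124.82
G1 X130.12 Y129.09
G1 X125.57 Y140.89
M5
G0 X0.00 Y0.00

Since the viewBox matches the mm dimensions, user units are millimetres directly. The only transform is the Y-flip y_m = 159.33 − y_svg.

Shape 1 is a closed polygon drawn with `<polygon>`. Its stroke #ff00ff means score at S578, F1700. After flipping Y the toolpath is (23.79,95.19) → (115.20,31.16) → (10.71,46.44) → (104.65,124.31) → (191.93,26.86) → (69.24,6.98) → (23.79,95.19), returning to the start.

Shape 2 is a cubic bezier drawn with `<path>`. Its stroke #ff00ff means score at S578, F1700. After flipping Y the toolpath is (43.29,51.21) → (57.97,75.14) → (77.09,105.82) → (93.96,130.19) → (101.88,135.19).

Shape 3 is a open polyline drawn with `<path>`. Its stroke #ff00ff means score at S578, F1700. After flipping Y the toolpath is (161.31,129.28) → (124.79,28.25) → (76.44,96.53).

Shape 4 is a circle drawn with `<circle>`. Its stroke #ff00ff means score at S578, F1700. After flipping Y the toolpath is (144.95,125.01) → (142.21,131.64) → (135.58,134.38) → (128.95,131.64) → (126.21,125.01) → (128.95,118.38) → (135.58,115.64) → (142.21,118.38) → (144.95,125.01), returning to the start.

Shape 5 is a cubic bezier drawn with `<path>`. Its stroke #ff00ff means score at S578, F1700. After flipping Y the toolpath is (171.49,101.33) → (176.06,104.75) → (176.90,95.09) → (178.74,80.66) → (186.36,69.73).

Shape 6 is a cubic bezier drawn with `<path>`. Its stroke #ff00ff means score at S578, F1700. After flipping Y the toolpath is (199.85,132.19) → (189.13,126.40) → (158.60,124.82) → (130.12,129.09) → (125.57,140.89).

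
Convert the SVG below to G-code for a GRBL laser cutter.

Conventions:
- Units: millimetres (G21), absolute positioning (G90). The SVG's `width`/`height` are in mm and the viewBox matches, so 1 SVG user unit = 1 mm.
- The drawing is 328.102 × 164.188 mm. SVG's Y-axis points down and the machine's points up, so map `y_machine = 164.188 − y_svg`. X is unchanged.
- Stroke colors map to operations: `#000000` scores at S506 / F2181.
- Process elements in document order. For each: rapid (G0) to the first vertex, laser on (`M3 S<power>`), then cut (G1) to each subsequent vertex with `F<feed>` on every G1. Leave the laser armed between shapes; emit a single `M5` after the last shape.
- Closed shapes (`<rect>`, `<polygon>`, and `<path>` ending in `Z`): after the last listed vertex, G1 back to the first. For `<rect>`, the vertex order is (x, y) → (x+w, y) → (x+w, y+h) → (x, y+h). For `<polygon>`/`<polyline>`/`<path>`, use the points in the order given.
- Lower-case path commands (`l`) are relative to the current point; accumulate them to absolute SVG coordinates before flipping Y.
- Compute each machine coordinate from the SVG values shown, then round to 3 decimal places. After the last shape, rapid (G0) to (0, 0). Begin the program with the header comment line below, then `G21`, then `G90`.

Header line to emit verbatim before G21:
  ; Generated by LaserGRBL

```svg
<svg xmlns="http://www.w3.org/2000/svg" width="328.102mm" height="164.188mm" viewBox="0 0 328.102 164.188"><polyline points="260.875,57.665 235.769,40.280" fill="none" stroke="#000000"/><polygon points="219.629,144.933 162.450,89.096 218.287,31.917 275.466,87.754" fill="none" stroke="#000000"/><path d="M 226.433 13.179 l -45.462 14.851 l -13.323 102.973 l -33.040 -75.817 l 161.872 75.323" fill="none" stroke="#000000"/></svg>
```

Since the viewBox matches the mm dimensions, user units are millimetres directly. The only transform is the Y-flip y_m = 164.188 − y_svg.

Shape 1 is a line segment drawn with `<polyline>`. Its stroke #000000 means score at S506, F2181. After flipping Y the toolpath is (260.875,106.523) → (235.769,123.908).

Shape 2 is a regular polygon drawn with `<polygon>`. Its stroke #000000 means score at S506, F2181. After flipping Y the toolpath is (219.629,19.255) → (162.450,75.092) → (218.287,132.271) → (275.466,76.434) → (219.629,19.255), returning to the start.

Shape 3 is a open polyline drawn with `<path>`. Its stroke #000000 means score at S506, F2181. After flipping Y the toolpath is (226.433,151.009) → (180.971,136.158) → (167.648,33.185) → (134.608,109.002) → (296.480,33.679).

; Generated by LaserGRBL
G21
G90
G0 X260.875 Y106.523
M3 S506
G1 X235.769 Y123.908 F2181
G0 X219.629 Y19.255
M3 S506
G1 X162.450 Y75.092 F2181
G1 X218.287 Y132.271 F2181
G1 X275.466 Y76.434 F2181
G1 X219.629 Y19.255 F2181
G0 X226.433 Y151.009
M3 S506
G1 X180.971 Y136.158 F2181
G1 X167.648 Y33.185 F2181
G1 X134.608 Y109.002 F2181
G1 X296.480 Y33.679 F2181
M5
G0 X0.000 Y0.000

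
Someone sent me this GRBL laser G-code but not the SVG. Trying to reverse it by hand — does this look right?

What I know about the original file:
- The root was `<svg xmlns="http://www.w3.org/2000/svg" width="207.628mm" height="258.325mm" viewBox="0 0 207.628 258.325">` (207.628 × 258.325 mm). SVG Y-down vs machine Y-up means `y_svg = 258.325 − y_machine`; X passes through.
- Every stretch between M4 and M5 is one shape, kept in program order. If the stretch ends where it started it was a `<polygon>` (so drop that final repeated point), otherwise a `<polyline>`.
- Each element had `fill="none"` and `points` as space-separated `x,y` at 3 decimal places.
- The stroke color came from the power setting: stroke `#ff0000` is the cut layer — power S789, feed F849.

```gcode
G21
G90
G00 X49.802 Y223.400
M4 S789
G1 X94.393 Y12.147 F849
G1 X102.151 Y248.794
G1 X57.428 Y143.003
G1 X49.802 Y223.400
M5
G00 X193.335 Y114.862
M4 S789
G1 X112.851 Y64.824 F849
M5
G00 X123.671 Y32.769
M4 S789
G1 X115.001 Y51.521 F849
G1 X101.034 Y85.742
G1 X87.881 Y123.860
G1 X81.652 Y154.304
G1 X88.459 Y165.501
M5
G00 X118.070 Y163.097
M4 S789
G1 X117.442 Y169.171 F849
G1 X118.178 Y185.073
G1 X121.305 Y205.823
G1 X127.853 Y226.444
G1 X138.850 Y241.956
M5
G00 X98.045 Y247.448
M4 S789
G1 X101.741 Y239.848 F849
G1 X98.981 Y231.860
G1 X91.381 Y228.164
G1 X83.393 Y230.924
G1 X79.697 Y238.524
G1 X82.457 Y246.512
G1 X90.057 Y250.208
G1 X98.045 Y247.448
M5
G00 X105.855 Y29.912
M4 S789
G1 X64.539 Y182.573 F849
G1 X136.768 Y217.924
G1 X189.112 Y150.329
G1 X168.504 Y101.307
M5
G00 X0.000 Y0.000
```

y_svg = 258.325 − y_m. Every run uses S789, so all elements get stroke `#ff0000` (cut).

[1] closed run; points: 49.802,34.925 94.393,246.178 102.151,9.531 57.428,115.322

[2] open run; points: 193.335,143.463 112.851,193.501

[3] open run; points: 123.671,225.556 115.001,206.804 101.034,172.583 87.881,134.465 81.652,104.021 88.459,92.824

[4] open run; points: 118.070,95.228 117.442,89.154 118.178,73.252 121.305,52.502 127.853,31.881 138.850,16.369

[5] closed run; points: 98.045,10.877 101.741,18.477 98.981,26.465 91.381,30.161 83.393,27.401 79.697,19.801 82.457,11.813 90.057,8.117

[6] open run; points: 105.855,228.413 64.539,75.752 136.768,40.401 189.112,107.996 168.504,157.018

<svg xmlns="http://www.w3.org/2000/svg" width="207.628mm" height="258.325mm" viewBox="0 0 207.628 258.325">
  <polygon points="49.802,34.925 94.393,246.178 102.151,9.531 57.428,115.322" fill="none" stroke="#ff0000"/>
  <polyline points="193.335,143.463 112.851,193.501" fill="none" stroke="#ff0000"/>
  <polyline points="123.671,225.556 115.001,206.804 101.034,172.583 87.881,134.465 81.652,104.021 88.459,92.824" fill="none" stroke="#ff0000"/>
  <polyline points="118.070,95.228 117.442,89.154 118.178,73.252 121.305,52.502 127.853,31.881 138.850,16.369" fill="none" stroke="#ff0000"/>
  <polygon points="98.045,10.877 101.741,18.477 98.981,26.465 91.381,30.161 83.393,27.401 79.697,19.801 82.457,11.813 90.057,8.117" fill="none" stroke="#ff0000"/>
  <polyline points="105.855,228.413 64.539,75.752 136.768,40.401 189.112,107.996 168.504,157.018" fill="none" stroke="#ff0000"/>
</svg>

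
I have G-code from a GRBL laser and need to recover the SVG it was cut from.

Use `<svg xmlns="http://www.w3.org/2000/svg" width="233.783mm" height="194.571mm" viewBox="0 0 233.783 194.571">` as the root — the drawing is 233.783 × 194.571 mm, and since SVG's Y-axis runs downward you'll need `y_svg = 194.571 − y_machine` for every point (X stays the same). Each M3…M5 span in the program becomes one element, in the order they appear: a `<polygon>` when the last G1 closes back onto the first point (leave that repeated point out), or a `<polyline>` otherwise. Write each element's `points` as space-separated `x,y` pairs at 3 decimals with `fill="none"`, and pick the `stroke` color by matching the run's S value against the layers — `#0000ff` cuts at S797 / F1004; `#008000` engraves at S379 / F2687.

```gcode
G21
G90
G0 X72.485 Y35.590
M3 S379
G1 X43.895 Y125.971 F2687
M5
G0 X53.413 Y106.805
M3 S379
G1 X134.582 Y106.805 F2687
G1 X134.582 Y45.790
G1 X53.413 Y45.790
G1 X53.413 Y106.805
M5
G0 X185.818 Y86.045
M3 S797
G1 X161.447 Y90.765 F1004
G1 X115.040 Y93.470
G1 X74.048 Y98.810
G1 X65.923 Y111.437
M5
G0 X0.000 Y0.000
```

<svg xmlns="http://www.w3.org/2000/svg" width="233.783mm" height="194.571mm" viewBox="0 0 233.783 194.571">
  <polyline points="72.485,158.981 43.895,68.600" fill="none" stroke="#008000"/>
  <polygon points="53.413,87.766 134.582,87.766 134.582,148.781 53.413,148.781" fill="none" stroke="#008000"/>
  <polyline points="185.818,108.526 161.447,103.806 115.040,101.101 74.048,95.761 65.923,83.134" fill="none" stroke="#0000ff"/>
</svg>

y_svg = 194.571 − y_m.

[1] S379→`#008000` (engrave); open run; points: 72.485,158.981 43.895,68.600

[2] S379→`#008000` (engrave); closed run; points: 53.413,87.766 134.582,87.766 134.582,148.781 53.413,148.781

[3] S797→`#0000ff` (cut); open run; points: 185.818,108.526 161.447,103.806 115.040,101.101 74.048,95.761 65.923,83.134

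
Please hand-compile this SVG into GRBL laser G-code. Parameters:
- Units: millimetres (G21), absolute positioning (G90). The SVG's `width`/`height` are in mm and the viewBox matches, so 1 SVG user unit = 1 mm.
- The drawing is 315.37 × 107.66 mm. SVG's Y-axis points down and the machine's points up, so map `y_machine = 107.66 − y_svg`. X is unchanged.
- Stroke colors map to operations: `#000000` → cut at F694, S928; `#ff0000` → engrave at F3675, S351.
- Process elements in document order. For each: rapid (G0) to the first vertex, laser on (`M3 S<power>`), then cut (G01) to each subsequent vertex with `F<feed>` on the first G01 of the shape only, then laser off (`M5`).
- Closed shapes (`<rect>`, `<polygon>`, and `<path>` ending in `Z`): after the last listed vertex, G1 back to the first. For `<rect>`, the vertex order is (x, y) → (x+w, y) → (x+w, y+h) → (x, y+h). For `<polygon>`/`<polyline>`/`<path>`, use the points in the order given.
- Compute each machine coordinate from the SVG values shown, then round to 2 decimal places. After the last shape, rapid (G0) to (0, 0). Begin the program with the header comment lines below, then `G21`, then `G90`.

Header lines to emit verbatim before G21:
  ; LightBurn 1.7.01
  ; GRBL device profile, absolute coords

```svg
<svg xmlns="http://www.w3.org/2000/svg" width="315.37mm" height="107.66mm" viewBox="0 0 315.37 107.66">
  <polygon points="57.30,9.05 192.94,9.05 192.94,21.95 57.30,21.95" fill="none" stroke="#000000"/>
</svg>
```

; LightBurn 1.7.01
; GRBL device profile, absolute coords
G21
G90
G0 X57.30 Y98.61
M3 S928
G01 X192.94 Y98.61 F694
G01 X192.94 Y85.71
G01 X57.30 Y85.71
G01 X57.30 Y98.61
M5
G0 X0.00 Y0.00

viewBox `0 0 315.37 107.66` with mm width/height → 1 unit = 1 mm. Flip: y_m = 107.66 − y_svg.

**Shape 1** — `<polygon>` rectangle, stroke `#000000` → cut (S928, F694). Machine vertices: (57.30,98.61) → (192.94,98.61) → (192.94,85.71) → (57.30,85.71) → (57.30,98.61). Closed: final G1 returns to the first vertex.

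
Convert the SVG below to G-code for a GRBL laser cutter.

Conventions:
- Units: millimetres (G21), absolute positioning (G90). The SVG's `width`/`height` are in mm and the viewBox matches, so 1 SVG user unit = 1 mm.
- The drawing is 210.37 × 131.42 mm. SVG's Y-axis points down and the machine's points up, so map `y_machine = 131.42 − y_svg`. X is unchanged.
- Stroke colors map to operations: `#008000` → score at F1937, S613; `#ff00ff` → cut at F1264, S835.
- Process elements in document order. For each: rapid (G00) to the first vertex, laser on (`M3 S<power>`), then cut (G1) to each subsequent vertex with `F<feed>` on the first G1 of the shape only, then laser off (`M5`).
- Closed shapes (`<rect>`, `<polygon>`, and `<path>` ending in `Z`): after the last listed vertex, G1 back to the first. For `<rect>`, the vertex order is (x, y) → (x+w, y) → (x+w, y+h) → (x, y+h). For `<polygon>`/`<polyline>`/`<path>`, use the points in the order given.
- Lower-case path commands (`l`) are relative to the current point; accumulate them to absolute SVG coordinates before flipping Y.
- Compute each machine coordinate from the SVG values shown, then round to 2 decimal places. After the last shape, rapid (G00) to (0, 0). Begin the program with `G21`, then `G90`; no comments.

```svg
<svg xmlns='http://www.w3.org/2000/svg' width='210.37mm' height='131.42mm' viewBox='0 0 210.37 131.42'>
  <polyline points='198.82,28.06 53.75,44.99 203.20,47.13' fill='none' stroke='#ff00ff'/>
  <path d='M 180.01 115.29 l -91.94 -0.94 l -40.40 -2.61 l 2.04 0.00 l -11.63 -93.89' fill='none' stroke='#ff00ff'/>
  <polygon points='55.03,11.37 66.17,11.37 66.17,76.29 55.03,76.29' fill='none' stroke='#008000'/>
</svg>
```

1 u = 1 mm; y_m = 131.42 − y.

[1] `<polyline>` open polyline, #ff00ff→cut S835 F1264: (198.82,103.36) → (53.75,86.43) → (203.20,84.29)

[2] `<path>` open polyline, #ff00ff→cut S835 F1264: (180.01,16.13) → (88.07,17.07) → (47.67,19.68) → (49.71,19.68) → (38.08,113.57)

[3] `<polygon>` rectangle, #008000→score S613 F1937: (55.03,120.05) → (66.17,120.05) → (66.17,55.13) → (55.03,55.13) → (55.03,120.05) (closed)

G21
G90
G00 X198.82 Y103.36
M3 S835
G1 X53.75 Y86.43 F1264
G1 X203.20 Y84.29
M5
G00 X180.01 Y16.13
M3 S835
G1 X88.07 Y17.07 F1264
G1 X47.67 Y19.68
G1 X49.71 Y19.68
G1 X38.08 Y113.57
M5
G00 X55.03 Y120.05
M3 S613
G1 X66.17 Y120.05 F1937
G1 X66.17 Y55.13
G1 X55.03 Y55.13
G1 X55.03 Y120.05
M5
G00 X0.00 Y0.00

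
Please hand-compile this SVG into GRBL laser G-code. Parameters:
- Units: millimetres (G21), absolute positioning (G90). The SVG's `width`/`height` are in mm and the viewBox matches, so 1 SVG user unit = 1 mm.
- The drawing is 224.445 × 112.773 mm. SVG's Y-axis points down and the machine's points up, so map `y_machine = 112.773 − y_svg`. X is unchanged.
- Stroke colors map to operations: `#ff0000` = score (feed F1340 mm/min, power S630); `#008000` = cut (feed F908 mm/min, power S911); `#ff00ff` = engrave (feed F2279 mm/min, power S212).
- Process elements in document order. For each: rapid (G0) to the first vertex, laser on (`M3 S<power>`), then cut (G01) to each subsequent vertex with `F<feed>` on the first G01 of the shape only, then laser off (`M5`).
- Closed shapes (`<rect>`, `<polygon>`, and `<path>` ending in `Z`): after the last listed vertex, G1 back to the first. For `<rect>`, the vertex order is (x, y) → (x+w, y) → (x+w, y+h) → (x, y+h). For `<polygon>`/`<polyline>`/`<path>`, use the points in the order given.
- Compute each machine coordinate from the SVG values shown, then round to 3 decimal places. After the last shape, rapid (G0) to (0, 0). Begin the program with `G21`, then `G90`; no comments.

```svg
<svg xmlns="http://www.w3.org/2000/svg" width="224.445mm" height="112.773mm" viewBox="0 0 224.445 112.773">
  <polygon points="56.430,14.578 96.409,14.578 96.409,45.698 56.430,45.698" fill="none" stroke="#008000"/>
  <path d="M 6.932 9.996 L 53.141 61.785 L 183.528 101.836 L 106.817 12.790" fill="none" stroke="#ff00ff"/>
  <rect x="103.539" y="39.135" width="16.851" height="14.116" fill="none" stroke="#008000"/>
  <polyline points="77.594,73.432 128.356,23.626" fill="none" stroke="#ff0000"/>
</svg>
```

G21
G90
G0 X56.430 Y98.195
M3 S911
G01 X96.409 Y98.195 F908
G01 X96.409 Y67.075
G01 X56.430 Y67.075
G01 X56.430 Y98.195
M5
G0 X6.932 Y102.777
M3 S212
G01 X53.141 Y50.988 F2279
G01 X183.528 Y10.937
G01 X106.817 Y99.983
M5
G0 X103.539 Y73.638
M3 S911
G01 X120.390 Y73.638 F908
G01 X120.390 Y59.522
G01 X103.539 Y59.522
G01 X103.539 Y73.638
M5
G0 X77.594 Y39.341
M3 S630
G01 X128.356 Y89.147 F1340
M5
G0 X0.000 Y0.000

1 u = 1 mm; y_m = 112.773 − y.

[1] `<polygon>` rectangle, #008000→cut S911 F908: (56.430,98.195) → (96.409,98.195) → (96.409,67.075) → (56.430,67.075) → (56.430,98.195) (closed)

[2] `<path>` open polyline, #ff00ff→engrave S212 F2279: (6.932,102.777) → (53.141,50.988) → (183.528,10.937) → (106.817,99.983)

[3] `<rect>` rectangle, #008000→cut S911 F908: (103.539,73.638) → (120.390,73.638) → (120.390,59.522) → (103.539,59.522) → (103.539,73.638) (closed)

[4] `<polyline>` line segment, #ff0000→score S630 F1340: (77.594,39.341) → (128.356,89.147)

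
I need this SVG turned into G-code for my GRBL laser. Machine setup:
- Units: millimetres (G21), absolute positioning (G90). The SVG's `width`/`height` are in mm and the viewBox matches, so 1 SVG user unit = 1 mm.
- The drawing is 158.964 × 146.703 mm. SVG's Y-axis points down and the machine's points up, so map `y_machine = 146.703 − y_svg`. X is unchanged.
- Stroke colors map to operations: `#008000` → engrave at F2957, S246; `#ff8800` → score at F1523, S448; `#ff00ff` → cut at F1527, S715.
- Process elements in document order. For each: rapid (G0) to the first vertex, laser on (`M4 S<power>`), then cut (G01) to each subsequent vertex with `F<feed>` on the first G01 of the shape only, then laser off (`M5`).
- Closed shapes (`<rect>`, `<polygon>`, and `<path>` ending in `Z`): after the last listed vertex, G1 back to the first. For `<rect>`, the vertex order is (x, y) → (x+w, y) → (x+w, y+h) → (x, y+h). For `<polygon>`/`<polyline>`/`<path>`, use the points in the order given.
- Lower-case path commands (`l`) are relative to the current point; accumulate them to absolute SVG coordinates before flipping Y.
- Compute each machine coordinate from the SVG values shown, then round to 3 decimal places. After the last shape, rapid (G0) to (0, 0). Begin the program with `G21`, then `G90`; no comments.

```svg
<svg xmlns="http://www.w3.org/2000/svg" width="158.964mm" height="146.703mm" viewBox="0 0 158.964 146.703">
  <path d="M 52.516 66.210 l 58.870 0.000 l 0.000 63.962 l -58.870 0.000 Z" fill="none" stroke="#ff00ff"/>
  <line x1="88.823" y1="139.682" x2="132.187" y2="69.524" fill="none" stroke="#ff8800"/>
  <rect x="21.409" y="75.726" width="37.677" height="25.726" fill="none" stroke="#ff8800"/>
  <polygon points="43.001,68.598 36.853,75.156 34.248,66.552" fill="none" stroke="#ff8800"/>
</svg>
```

Since the viewBox matches the mm dimensions, user units are millimetres directly. The only transform is the Y-flip y_m = 146.703 − y_svg.

Shape 1 is a rectangle drawn with `<path>`. Its stroke #ff00ff means cut at S715, F1527. After flipping Y the toolpath is (52.516,80.493) → (111.386,80.493) → (111.386,16.531) → (52.516,16.531) → (52.516,80.493), returning to the start.

Shape 2 is a line segment drawn with `<line>`. Its stroke #ff8800 means score at S448, F1523. After flipping Y the toolpath is (88.823,7.021) → (132.187,77.179).

Shape 3 is a rectangle drawn with `<rect>`. Its stroke #ff8800 means score at S448, F1523. After flipping Y the toolpath is (21.409,70.977) → (59.086,70.977) → (59.086,45.251) → (21.409,45.251) → (21.409,70.977), returning to the start.

Shape 4 is a regular polygon drawn with `<polygon>`. Its stroke #ff8800 means score at S448, F1523. After flipping Y the toolpath is (43.001,78.105) → (36.853,71.547) → (34.248,80.151) → (43.001,78.105), returning to the start.

G21
G90
G0 X52.516 Y80.493
M4 S715
G01 X111.386 Y80.493 F1527
G01 X111.386 Y16.531
G01 X52.516 Y16.531
G01 X52.516 Y80.493
M5
G0 X88.823 Y7.021
M4 S448
G01 X132.187 Y77.179 F1523
M5
G0 X21.409 Y70.977
M4 S448
G01 X59.086 Y70.977 F1523
G01 X59.086 Y45.251
G01 X21.409 Y45.251
G01 X21.409 Y70.977
M5
G0 X43.001 Y78.105
M4 S448
G01 X36.853 Y71.547 F1523
G01 X34.248 Y80.151
G01 X43.001 Y78.105
M5
G0 X0.000 Y0.000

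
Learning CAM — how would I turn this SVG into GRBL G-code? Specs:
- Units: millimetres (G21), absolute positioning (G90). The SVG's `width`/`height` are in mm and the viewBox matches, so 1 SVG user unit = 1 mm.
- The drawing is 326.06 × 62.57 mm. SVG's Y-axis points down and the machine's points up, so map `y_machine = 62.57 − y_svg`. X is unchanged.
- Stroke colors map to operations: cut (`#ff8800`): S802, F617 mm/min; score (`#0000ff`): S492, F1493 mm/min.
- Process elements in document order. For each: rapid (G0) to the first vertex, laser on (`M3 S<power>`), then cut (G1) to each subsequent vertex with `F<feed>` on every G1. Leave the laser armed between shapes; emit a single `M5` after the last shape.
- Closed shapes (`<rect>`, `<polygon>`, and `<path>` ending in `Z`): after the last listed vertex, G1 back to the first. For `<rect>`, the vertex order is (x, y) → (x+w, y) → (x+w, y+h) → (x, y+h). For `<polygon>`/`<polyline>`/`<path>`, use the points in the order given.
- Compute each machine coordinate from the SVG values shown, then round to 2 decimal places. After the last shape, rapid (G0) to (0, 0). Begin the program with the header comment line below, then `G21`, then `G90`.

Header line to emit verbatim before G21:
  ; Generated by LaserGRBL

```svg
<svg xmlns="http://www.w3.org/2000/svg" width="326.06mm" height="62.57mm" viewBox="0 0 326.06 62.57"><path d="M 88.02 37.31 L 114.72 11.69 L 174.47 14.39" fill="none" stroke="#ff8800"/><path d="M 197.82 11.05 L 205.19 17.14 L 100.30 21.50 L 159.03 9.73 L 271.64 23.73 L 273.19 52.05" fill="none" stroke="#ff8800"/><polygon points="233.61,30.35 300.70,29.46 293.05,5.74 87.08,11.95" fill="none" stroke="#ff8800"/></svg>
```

1 u = 1 mm; y_m = 62.57 − y.

[1] `<path>` open polyline, #ff8800→cut S802 F617: (88.02,25.26) → (114.72,50.88) → (174.47,48.18)

[2] `<path>` open polyline, #ff8800→cut S802 F617: (197.82,51.52) → (205.19,45.43) → (100.30,41.07) → (159.03,52.84) → (271.64,38.84) → (273.19,10.52)

[3] `<polygon>` closed polygon, #ff8800→cut S802 F617: (233.61,32.22) → (300.70,33.11) → (293.05,56.83) → (87.08,50.62) → (233.61,32.22) (closed)

; Generated by LaserGRBL
G21
G90
G0 X88.02 Y25.26
M3 S802
G1 X114.72 Y50.88 F617
G1 X174.47 Y48.18 F617
G0 X197.82 Y51.52
M3 S802
G1 X205.19 Y45.43 F617
G1 X100.30 Y41.07 F617
G1 X159.03 Y52.84 F617
G1 X271.64 Y38.84 F617
G1 X273.19 Y10.52 F617
G0 X233.61 Y32.22
M3 S802
G1 X300.70 Y33.11 F617
G1 X293.05 Y56.83 F617
G1 X87.08 Y50.62 F617
G1 X233.61 Y32.22 F617
M5
G0 X0.00 Y0.00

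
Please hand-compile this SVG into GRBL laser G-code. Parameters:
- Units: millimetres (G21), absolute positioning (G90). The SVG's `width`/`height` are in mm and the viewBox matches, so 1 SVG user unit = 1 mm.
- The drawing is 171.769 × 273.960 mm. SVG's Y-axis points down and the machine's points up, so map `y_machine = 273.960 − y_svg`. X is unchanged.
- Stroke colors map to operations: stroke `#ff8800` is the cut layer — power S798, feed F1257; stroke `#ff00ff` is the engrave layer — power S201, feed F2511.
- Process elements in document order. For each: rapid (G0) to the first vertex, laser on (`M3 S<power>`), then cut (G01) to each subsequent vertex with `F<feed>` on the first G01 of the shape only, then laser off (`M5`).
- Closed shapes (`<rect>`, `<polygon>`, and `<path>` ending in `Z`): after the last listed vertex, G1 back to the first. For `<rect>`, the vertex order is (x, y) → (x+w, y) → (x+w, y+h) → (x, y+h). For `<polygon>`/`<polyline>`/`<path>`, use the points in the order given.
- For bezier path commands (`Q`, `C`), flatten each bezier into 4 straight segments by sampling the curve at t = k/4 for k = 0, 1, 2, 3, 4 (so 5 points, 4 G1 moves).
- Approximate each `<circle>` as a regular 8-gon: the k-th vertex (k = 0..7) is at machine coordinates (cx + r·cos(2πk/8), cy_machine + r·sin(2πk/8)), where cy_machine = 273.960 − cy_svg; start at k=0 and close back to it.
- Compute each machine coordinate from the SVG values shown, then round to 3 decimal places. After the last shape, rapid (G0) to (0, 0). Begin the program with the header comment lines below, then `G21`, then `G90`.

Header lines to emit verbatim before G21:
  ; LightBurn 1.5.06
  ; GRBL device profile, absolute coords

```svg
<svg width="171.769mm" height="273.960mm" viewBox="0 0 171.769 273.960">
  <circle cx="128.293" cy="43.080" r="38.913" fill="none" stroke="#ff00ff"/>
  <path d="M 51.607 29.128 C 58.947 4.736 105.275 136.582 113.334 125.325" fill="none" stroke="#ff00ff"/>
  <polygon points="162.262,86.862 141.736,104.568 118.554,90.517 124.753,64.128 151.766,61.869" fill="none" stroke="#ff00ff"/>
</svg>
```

1 u = 1 mm; y_m = 273.960 − y.

[1] `<circle>` circle, #ff00ff→engrave S201 F2511: (167.206,230.880) → (155.809,258.396) → (128.293,269.793) → (100.777,258.396) → (89.380,230.880) → (100.777,203.364) → (128.293,191.967) → (155.809,203.364) → (167.206,230.880) (closed)

[2] `<path>` cubic bezier, #ff00ff→engrave S201 F2511: (51.607,244.832) → (63.215,238.509) → (82.201,201.659) → (101.321,162.347) → (113.334,148.635)

[3] `<polygon>` regular polygon, #ff00ff→engrave S201 F2511: (162.262,187.098) → (141.736,169.392) → (118.554,183.443) → (124.753,209.832) → (151.766,212.091) → (162.262,187.098) (closed)

; LightBurn 1.5.06
; GRBL device profile, absolute coords
G21
G90
G0 X167.206 Y230.880
M3 S201
G01 X155.809 Y258.396 F2511
G01 X128.293 Y269.793
G01 X100.777 Y258.396
G01 X89.380 Y230.880
G01 X100.777 Y203.364
G01 X128.293 Y191.967
G01 X155.809 Y203.364
G01 X167.206 Y230.880
M5
G0 X51.607 Y244.832
M3 S201
G01 X63.215 Y238.509 F2511
G01 X82.201 Y201.659
G01 X101.321 Y162.347
G01 X113.334 Y148.635
M5
G0 X162.262 Y187.098
M3 S201
G01 X141.736 Y169.392 F2511
G01 X118.554 Y183.443
G01 X124.753 Y209.832
G01 X151.766 Y212.091
G01 X162.262 Y187.098
M5
G0 X0.000 Y0.000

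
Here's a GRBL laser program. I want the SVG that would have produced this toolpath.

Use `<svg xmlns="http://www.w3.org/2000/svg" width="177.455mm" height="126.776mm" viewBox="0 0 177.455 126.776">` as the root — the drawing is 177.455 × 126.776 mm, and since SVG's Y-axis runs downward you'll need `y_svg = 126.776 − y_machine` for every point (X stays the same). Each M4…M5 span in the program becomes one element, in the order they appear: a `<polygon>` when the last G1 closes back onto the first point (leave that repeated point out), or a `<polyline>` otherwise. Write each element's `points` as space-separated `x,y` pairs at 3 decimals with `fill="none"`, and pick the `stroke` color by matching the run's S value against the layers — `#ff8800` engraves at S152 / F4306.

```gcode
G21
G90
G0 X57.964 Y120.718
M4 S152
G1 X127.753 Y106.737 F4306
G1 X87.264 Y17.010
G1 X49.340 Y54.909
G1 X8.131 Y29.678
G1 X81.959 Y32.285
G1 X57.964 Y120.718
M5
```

Machine Y-up, SVG Y-down with viewBox height 126.776, so y_svg = 126.776 − y_machine; X carries over. Every run uses S152, so all elements get stroke `#ff8800` (engrave).

Run 1: The run returns to its start, so emit a `<polygon>` with points (Y-flipped): 57.964,6.058 127.753,20.039 87.264,109.766 49.340,71.867 8.131,97.098 81.959,94.491.

<svg xmlns="http://www.w3.org/2000/svg" width="177.455mm" height="126.776mm" viewBox="0 0 177.455 126.776">
  <polygon points="57.964,6.058 127.753,20.039 87.264,109.766 49.340,71.867 8.131,97.098 81.959,94.491" fill="none" stroke="#ff8800"/>
</svg>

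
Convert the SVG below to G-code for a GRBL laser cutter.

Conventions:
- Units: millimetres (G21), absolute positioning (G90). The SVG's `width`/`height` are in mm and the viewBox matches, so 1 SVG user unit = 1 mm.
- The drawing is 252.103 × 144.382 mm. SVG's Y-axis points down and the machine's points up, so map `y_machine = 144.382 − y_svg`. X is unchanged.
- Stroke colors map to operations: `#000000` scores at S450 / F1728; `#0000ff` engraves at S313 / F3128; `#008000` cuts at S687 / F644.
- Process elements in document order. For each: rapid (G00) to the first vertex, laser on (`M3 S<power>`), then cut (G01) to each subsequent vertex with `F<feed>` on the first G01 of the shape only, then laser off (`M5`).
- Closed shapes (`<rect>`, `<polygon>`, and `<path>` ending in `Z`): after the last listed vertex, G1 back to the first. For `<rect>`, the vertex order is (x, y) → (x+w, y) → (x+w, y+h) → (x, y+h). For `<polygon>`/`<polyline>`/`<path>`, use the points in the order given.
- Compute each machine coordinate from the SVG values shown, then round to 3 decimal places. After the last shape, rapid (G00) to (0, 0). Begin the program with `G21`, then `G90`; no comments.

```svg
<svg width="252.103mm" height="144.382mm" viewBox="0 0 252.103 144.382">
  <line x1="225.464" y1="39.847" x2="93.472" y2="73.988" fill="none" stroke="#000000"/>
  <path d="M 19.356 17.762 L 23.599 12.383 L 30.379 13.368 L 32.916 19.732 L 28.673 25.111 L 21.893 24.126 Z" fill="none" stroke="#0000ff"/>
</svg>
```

G21
G90
G00 X225.464 Y104.535
M3 S450
G01 X93.472 Y70.394 F1728
M5
G00 X19.356 Y126.620
M3 S313
G01 X23.599 Y131.999 F3128
G01 X30.379 Y131.014
G01 X32.916 Y124.650
G01 X28.673 Y119.271
G01 X21.893 Y120.256
G01 X19.356 Y126.620
M5
G00 X0.000 Y0.000

Since the viewBox matches the mm dimensions, user units are millimetres directly. The only transform is the Y-flip y_m = 144.382 − y_svg.

Shape 1 is a line segment drawn with `<line>`. Its stroke #000000 means score at S450, F1728. After flipping Y the toolpath is (225.464,104.535) → (93.472,70.394).

Shape 2 is a regular polygon drawn with `<path>`. Its stroke #0000ff means engrave at S313, F3128. After flipping Y the toolpath is (19.356,126.620) → (23.599,131.999) → (30.379,131.014) → (32.916,124.650) → (28.673,119.271) → (21.893,120.256) → (19.356,126.620), returning to the start.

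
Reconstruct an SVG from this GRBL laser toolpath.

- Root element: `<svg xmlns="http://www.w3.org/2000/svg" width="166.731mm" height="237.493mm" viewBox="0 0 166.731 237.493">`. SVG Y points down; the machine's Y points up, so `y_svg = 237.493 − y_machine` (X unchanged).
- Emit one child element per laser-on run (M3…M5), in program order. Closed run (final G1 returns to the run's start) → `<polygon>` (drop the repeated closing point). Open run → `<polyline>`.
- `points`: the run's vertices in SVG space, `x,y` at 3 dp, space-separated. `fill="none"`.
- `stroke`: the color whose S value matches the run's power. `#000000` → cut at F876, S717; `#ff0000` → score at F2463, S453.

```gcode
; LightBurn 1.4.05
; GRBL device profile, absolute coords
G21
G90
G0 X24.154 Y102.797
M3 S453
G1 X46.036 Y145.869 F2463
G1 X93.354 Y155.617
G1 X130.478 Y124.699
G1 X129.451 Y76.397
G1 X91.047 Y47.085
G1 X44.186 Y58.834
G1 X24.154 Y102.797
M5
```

Machine Y-up, SVG Y-down with viewBox height 237.493, so y_svg = 237.493 − y_machine; X carries over. Every run uses S453, so all elements get stroke `#ff0000` (score).

Run 1: The run returns to its start, so emit a `<polygon>` with points (Y-flipped): 24.154,134.696 46.036,91.624 93.354,81.876 130.478,112.794 129.451,161.096 91.047,190.408 44.186,178.659.

<svg xmlns="http://www.w3.org/2000/svg" width="166.731mm" height="237.493mm" viewBox="0 0 166.731 237.493">
  <polygon points="24.154,134.696 46.036,91.624 93.354,81.876 130.478,112.794 129.451,161.096 91.047,190.408 44.186,178.659" fill="none" stroke="#ff0000"/>
</svg>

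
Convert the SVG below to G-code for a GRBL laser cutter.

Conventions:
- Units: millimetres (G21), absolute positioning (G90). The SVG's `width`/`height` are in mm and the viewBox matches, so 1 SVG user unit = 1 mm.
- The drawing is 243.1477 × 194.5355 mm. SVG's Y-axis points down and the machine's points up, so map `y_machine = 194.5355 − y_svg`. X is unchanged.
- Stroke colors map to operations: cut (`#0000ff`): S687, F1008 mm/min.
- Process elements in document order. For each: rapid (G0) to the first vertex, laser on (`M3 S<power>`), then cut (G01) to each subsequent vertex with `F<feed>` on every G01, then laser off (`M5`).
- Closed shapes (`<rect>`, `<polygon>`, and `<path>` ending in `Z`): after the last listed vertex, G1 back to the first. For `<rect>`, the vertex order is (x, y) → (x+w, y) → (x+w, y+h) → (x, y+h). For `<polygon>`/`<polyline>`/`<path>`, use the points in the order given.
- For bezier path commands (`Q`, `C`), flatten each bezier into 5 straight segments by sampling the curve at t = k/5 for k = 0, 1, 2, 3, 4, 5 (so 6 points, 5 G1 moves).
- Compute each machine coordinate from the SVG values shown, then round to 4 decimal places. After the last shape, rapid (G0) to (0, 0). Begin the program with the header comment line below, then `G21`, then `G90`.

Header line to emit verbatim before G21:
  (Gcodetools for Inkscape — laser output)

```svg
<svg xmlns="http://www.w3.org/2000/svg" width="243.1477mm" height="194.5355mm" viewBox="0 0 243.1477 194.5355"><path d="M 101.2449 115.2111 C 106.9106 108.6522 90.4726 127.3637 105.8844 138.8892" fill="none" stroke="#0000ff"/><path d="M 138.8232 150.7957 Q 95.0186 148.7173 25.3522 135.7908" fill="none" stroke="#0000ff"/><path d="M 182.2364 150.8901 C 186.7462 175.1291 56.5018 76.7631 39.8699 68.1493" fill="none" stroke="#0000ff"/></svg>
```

viewBox `0 0 243.1477 194.5355` with mm width/height → 1 unit = 1 mm. Flip: y_m = 194.5355 − y_svg.

**Shape 1** — `<path>` cubic bezier, stroke `#0000ff` → cut (S687, F1008). Control points (SVG): P0=(101.2449,115.2111), P1=(106.9106,108.6522), P2=(90.4726,127.3637), P3=(105.8844,138.8892); sampled at t=k/5. Machine vertices: (101.2449,79.3244) → (102.4235,80.4869) → (100.8870,77.1425) → (99.2251,70.8490) → (100.0277,63.1643) → (105.8844,55.6463). Open path.

**Shape 2** — `<path>` quadratic bezier, stroke `#0000ff` → cut (S687, F1008). Control points (SVG): P0=(138.8232,150.7957), P1=(95.0186,148.7173), P2=(25.3522,135.7908); sampled at t=k/5. Machine vertices: (138.8232,43.7398) → (120.2669,45.0051) → (99.6416,47.1382) → (76.9474,50.1392) → (52.1843,54.0080) → (25.3522,58.7447). Open path.

**Shape 3** — `<path>` cubic bezier, stroke `#0000ff` → cut (S687, F1008). Control points (SVG): P0=(182.2364,150.8901), P1=(186.7462,175.1291), P2=(56.5018,76.7631), P3=(39.8699,68.1493); sampled at t=k/5. Machine vertices: (182.2364,43.6454) → (170.7587,42.1157) → (138.8616,59.8181) → (98.4667,86.5594) → (61.4956,112.1465) → (39.8699,126.3862). Open path.

(Gcodetools for Inkscape — laser output)
G21
G90
G0 X101.2449 Y79.3244
M3 S687
G01 X102.4235 Y80.4869 F1008
G01 X100.8870 Y77.1425 F1008
G01 X99.2251 Y70.8490 F1008
G01 X100.0277 Y63.1643 F1008
G01 X105.8844 Y55.6463 F1008
M5
G0 X138.8232 Y43.7398
M3 S687
G01 X120.2669 Y45.0051 F1008
G01 X99.6416 Y47.1382 F1008
G01 X76.9474 Y50.1392 F1008
G01 X52.1843 Y54.0080 F1008
G01 X25.3522 Y58.7447 F1008
M5
G0 X182.2364 Y43.6454
M3 S687
G01 X170.7587 Y42.1157 F1008
G01 X138.8616 Y59.8181 F1008
G01 X98.4667 Y86.5594 F1008
G01 X61.4956 Y112.1465 F1008
G01 X39.8699 Y126.3862 F1008
M5
G0 X0.0000 Y0.0000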